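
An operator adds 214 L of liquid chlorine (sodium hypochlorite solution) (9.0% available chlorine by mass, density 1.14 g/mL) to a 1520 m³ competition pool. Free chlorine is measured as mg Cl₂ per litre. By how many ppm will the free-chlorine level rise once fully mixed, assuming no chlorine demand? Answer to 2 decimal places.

14.44 ppm

Volume: 1520 m³ = 1,520,000 L.
Mass of solution: 214 L × 1000 mL/L × 1.14 g/mL = 244,000 g.
Available chlorine delivered: 244,000 g × 0.09 = 21,960 g as Cl₂.
Concentration rise: 21,960 g / 1,520,000 L = 14.44 mg/L = 14.44 ppm.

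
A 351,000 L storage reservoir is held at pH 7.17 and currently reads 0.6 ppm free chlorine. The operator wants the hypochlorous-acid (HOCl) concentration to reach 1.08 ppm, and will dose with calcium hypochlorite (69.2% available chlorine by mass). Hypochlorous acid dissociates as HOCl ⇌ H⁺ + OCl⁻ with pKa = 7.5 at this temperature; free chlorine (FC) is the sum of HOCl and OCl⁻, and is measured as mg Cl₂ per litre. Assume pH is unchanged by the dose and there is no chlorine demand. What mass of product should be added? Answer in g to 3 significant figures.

[OCl⁻]/[HOCl] = 10^(pH − pKa) = 10^(7.17 − 7.5) = 0.4677; fraction as HOCl = 1/(1 + 0.4677) = 0.6813.
Free chlorine required for 1.08 ppm HOCl: 1.08 / 0.6813 = 1.585 ppm.
FC to add: 1.585 − 0.6 = 0.9852 mg/L as Cl₂.
Cl₂ equivalent: 0.9852 mg/L × 351,000 L = 345.8 g.
Product at 69.2% available Cl: 345.8 / 0.692 = 499.7 g.

500 g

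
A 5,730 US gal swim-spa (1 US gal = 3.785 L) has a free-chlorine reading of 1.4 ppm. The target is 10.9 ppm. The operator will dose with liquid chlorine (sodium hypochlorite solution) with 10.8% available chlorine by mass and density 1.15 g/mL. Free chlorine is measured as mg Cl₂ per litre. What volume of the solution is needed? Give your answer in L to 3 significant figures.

1.66 L

Volume: 5,730 US gal × 3.785 L/gal = 21,688 L.
Chlorine deficit: 10.9 − 1.4 = 9.5 ppm = 9.5 mg/L as Cl₂.
Cl₂ equivalent needed: 9.5 mg/L × 21,688 L = 206,000 mg = 206 g.
Product at 10.8% available chlorine: 206 / 0.108 = 1908 g.
Volume at density 1.15 g/mL: 1908 g ÷ 1.15 g/mL = 1659 mL.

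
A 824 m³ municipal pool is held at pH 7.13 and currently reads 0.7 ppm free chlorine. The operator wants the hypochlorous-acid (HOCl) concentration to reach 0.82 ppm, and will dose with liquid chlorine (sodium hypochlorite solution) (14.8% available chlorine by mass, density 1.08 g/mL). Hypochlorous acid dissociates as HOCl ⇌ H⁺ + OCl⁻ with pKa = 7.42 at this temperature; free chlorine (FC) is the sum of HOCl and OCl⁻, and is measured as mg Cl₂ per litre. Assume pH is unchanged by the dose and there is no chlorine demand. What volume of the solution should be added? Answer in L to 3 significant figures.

Volume: 824 m³ = 824,000 L.
[OCl⁻]/[HOCl] = 10^(pH − pKa) = 10^(7.13 − 7.42) = 0.5129; fraction as HOCl = 1/(1 + 0.5129) = 0.661.
Free chlorine required for 0.82 ppm HOCl: 0.82 / 0.661 = 1.241 ppm.
FC to add: 1.241 − 0.7 = 0.5405 mg/L as Cl₂.
Cl₂ equivalent: 0.5405 mg/L × 824,000 L = 445.4 g.
Product at 14.8% available Cl: 445.4 / 0.148 = 3010 g.
Volume: 3010 g ÷ 1.08 g/mL = 2787 mL.

2.79 L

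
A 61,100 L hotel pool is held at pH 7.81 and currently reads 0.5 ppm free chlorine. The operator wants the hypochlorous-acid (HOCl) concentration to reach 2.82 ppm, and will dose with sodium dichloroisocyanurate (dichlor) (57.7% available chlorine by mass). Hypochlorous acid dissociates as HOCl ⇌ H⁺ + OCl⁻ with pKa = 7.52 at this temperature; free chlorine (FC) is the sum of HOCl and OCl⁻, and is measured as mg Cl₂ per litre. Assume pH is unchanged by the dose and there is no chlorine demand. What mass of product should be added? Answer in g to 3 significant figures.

[OCl⁻]/[HOCl] = 10^(pH − pKa) = 10^(7.81 − 7.52) = 1.95; fraction as HOCl = 1/(1 + 1.95) = 0.339.
Free chlorine required for 2.82 ppm HOCl: 2.82 / 0.339 = 8.319 ppm.
FC to add: 8.319 − 0.5 = 7.819 mg/L as Cl₂.
Cl₂ equivalent: 7.819 mg/L × 61,100 L = 477.7 g.
Product at 57.7% available Cl: 477.7 / 0.577 = 827.9 g.

828 g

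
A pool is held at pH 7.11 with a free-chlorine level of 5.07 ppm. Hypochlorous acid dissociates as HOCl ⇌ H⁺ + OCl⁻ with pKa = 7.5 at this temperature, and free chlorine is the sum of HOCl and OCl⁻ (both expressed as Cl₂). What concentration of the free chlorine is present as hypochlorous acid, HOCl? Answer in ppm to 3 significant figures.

3.60 ppm

[OCl⁻]/[HOCl] = 10^(pH − pKa) = 10^(7.11 − 7.5) = 10^-0.39 = 0.4074.
Fraction as HOCl = 1 / (1 + 0.4074) = 0.7105.
HOCl = 0.7105 × 5.07 ppm = 3.602 ppm.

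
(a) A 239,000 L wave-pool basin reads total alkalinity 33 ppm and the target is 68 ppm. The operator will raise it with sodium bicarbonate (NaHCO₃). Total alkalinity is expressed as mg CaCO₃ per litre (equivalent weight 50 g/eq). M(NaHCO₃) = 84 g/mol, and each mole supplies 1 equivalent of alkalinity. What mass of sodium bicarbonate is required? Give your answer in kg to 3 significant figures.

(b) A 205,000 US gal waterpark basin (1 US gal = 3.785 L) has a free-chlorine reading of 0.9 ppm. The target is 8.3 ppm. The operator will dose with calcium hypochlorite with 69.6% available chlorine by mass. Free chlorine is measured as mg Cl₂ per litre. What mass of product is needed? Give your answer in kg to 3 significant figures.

(a) 14.1 kg; (b) 8.25 kg

(a) Alkalinity to add: (68 − 33) = 35 mg/L as CaCO₃ × 239,000 L = 8365 g as CaCO₃.
(a) Equivalents: 8365 g ÷ 50 g/eq = 167.3 eq.
(a) NaHCO₃ supplies 1 eq per mole → 167.3 mol.
(a) Mass: 167.3 mol × 84 g/mol = 14,050 g.

(b) Volume: 205,000 US gal × 3.785 L/gal = 775,925 L.
(b) Chlorine deficit: 8.3 − 0.9 = 7.4 ppm = 7.4 mg/L as Cl₂.
(b) Cl₂ equivalent needed: 7.4 mg/L × 775,925 L = 5,742,000 mg = 5742 g.
(b) Product at 69.6% available chlorine: 5742 / 0.696 = 8250 g.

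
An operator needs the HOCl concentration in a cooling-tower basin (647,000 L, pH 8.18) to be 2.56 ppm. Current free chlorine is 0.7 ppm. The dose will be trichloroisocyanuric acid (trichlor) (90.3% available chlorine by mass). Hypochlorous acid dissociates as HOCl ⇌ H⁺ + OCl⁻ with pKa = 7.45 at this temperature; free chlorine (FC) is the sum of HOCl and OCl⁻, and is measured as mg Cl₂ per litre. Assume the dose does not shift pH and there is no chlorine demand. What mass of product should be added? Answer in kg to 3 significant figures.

11.2 kg

[OCl⁻]/[HOCl] = 10^(pH − pKa) = 10^(8.18 − 7.45) = 5.37; fraction as HOCl = 1/(1 + 5.37) = 0.157.
Free chlorine required for 2.56 ppm HOCl: 2.56 / 0.157 = 16.31 ppm.
FC to add: 16.31 − 0.7 = 15.61 mg/L as Cl₂.
Cl₂ equivalent: 15.61 mg/L × 647,000 L = 10,100 g.
Product at 90.3% available Cl: 10,100 / 0.903 = 11,180 g.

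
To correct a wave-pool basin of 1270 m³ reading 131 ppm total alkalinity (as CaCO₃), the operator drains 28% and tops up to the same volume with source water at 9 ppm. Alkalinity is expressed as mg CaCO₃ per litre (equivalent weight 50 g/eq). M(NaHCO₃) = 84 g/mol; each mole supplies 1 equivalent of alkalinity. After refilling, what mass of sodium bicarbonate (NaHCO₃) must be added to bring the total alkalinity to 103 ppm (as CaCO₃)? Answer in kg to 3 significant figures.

Volume: 1270 m³ = 1,270,000 L.
After draining 28% and refilling: 131 × 0.72 + 9 × 0.28 = 96.84 ppm.
Deficit to target: 103 − 96.84 = 6.16 mg/L.
As CaCO₃: 6.16 mg/L × 1,270,000 L = 7823 g; ÷ 50 g/eq ÷ 1 = 156.5 mol NaHCO₃.
Mass: 156.5 × 84 = 13,140 g.

13.1 kg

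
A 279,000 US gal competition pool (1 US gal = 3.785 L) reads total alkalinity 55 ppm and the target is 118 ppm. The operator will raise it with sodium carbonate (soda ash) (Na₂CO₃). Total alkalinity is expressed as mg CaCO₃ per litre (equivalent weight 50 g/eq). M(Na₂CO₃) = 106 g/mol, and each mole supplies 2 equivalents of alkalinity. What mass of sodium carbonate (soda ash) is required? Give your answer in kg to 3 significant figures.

70.5 kg

Volume: 279,000 US gal × 3.785 L/gal = 1,056,015 L.
Alkalinity to add: (118 − 55) = 63 mg/L as CaCO₃ × 1,056,015 L = 66,530 g as CaCO₃.
Equivalents: 66,530 g ÷ 50 g/eq = 1331 eq.
Each mole of Na₂CO₃ supplies 2 eq, so 1331 / 2 = 665.3 mol.
Mass: 665.3 mol × 106 g/mol = 70,520 g.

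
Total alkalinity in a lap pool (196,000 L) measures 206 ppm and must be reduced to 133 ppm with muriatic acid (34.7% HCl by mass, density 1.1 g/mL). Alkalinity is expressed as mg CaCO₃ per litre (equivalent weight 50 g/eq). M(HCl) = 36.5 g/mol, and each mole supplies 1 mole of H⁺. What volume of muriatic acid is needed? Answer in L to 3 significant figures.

27.4 L

Alkalinity to neutralize: (206 − 133) = 73 mg/L as CaCO₃ × 196,000 L = 14,310 g as CaCO₃.
Equivalents of H⁺ required: 14,310 ÷ 50 g/eq = 286.2 eq = 286.2 mol HCl.
Mass of HCl: 286.2 × 36.5 = 10,440 g.
Mass of 34.7% solution: 10,440 / 0.347 = 30,100 g.
Volume: 30,100 g ÷ 1.1 g/mL = 27,360 mL.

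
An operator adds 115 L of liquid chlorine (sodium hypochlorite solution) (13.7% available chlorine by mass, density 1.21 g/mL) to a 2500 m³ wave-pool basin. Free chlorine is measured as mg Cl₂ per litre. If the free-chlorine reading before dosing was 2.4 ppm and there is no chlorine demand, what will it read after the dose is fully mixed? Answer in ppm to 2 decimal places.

Volume: 2500 m³ = 2,500,000 L.
Mass of solution: 115 L × 1000 mL/L × 1.21 g/mL = 139,200 g.
Available chlorine delivered: 139,200 g × 0.137 = 19,060 g as Cl₂.
Concentration rise: 19,060 g / 2,500,000 L = 7.625 mg/L = 7.63 ppm.
Final FC: 2.4 + 7.63 = 10.03 ppm.

10.03 ppm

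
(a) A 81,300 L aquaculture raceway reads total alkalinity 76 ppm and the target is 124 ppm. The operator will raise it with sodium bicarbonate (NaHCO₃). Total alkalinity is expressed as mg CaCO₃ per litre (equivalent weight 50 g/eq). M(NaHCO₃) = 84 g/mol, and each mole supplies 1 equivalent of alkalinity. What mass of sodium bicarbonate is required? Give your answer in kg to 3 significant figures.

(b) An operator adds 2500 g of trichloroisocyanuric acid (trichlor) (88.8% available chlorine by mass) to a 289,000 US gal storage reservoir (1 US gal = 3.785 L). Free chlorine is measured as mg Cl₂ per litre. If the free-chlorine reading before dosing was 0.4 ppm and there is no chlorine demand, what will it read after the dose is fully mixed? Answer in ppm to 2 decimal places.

(a) 6.56 kg; (b) 2.43 ppm

(a) Alkalinity to add: (124 − 76) = 48 mg/L as CaCO₃ × 81,300 L = 3902 g as CaCO₃.
(a) Equivalents: 3902 g ÷ 50 g/eq = 78.05 eq.
(a) NaHCO₃ supplies 1 eq per mole → 78.05 mol.
(a) Mass: 78.05 mol × 84 g/mol = 6556 g.

(b) Volume: 289,000 US gal × 3.785 L/gal = 1,093,865 L.
(b) Available chlorine delivered: 2500 g × 0.888 = 2220 g as Cl₂.
(b) Concentration rise: 2220 g / 1,093,865 L = 2.03 mg/L = 2.03 ppm.
(b) Final FC: 0.4 + 2.03 = 2.43 ppm.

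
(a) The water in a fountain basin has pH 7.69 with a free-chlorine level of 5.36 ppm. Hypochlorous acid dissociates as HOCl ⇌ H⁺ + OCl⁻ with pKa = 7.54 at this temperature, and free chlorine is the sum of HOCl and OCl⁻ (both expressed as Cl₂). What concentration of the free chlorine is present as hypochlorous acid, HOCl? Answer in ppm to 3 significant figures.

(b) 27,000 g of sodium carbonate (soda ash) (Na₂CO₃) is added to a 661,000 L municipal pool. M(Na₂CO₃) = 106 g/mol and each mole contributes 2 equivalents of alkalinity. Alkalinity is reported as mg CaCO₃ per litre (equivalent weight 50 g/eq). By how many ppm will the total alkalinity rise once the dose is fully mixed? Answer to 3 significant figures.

(a) 2.22 ppm; (b) 38.5 ppm

(a) [OCl⁻]/[HOCl] = 10^(pH − pKa) = 10^(7.69 − 7.54) = 10^0.15 = 1.413.
(a) Fraction as HOCl = 1 / (1 + 1.413) = 0.4145.
(a) HOCl = 0.4145 × 5.36 ppm = 2.222 ppm.

(b) Moles of Na₂CO₃: 27,000 g ÷ 106 g/mol = 254.7 mol → 509.4 eq of alkalinity.
(b) As CaCO₃: 509.4 eq × 50 g/eq = 25,470 g.
(b) Rise: 25,470 g / 661,000 L × 1000 = 38.54 mg/L.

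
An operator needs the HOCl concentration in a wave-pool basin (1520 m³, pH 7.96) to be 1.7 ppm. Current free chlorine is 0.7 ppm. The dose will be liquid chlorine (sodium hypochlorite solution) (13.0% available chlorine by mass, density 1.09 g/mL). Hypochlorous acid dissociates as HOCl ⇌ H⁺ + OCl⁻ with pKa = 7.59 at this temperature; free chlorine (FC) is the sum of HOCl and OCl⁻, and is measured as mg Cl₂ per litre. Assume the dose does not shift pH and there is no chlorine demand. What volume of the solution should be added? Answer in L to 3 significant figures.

53.5 L

Volume: 1520 m³ = 1,520,000 L.
[OCl⁻]/[HOCl] = 10^(pH − pKa) = 10^(7.96 − 7.59) = 2.344; fraction as HOCl = 1/(1 + 2.344) = 0.299.
Free chlorine required for 1.7 ppm HOCl: 1.7 / 0.299 = 5.685 ppm.
FC to add: 5.685 − 0.7 = 4.985 mg/L as Cl₂.
Cl₂ equivalent: 4.985 mg/L × 1,520,000 L = 7577 g.
Product at 13.0% available Cl: 7577 / 0.13 = 58,290 g.
Volume: 58,290 g ÷ 1.09 g/mL = 53,480 mL.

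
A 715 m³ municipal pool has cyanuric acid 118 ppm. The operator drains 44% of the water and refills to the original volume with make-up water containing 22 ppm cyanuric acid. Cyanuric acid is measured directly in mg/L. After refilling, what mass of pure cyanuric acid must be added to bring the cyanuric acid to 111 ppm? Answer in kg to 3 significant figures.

25.2 kg

Volume: 715 m³ = 715,000 L.
After draining 44% and refilling: 118 × 0.56 + 22 × 0.44 = 75.76 ppm.
Deficit to target: 111 − 75.76 = 35.24 mg/L.
Mass: 35.24 mg/L × 715,000 L = 25,200 g cyanuric acid.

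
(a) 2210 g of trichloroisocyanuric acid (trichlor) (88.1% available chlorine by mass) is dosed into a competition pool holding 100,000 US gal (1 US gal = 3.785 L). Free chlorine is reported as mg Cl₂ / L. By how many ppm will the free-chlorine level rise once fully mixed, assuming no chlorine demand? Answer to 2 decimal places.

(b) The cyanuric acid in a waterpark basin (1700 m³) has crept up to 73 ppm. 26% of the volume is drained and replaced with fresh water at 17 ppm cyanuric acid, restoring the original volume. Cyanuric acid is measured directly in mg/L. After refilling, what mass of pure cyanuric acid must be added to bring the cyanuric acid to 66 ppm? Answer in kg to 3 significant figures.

(a) 5.14 ppm; (b) 12.9 kg

(a) Volume: 100,000 US gal × 3.785 L/gal = 378,500 L.
(a) Available chlorine delivered: 2210 g × 0.881 = 1947 g as Cl₂.
(a) Concentration rise: 1947 g / 378,500 L = 5.144 mg/L = 5.14 ppm.

(b) Volume: 1700 m³ = 1,700,000 L.
(b) After draining 26% and refilling: 73 × 0.74 + 17 × 0.26 = 58.44 ppm.
(b) Deficit to target: 66 − 58.44 = 7.56 mg/L.
(b) Mass: 7.56 mg/L × 1,700,000 L = 12,850 g cyanuric acid.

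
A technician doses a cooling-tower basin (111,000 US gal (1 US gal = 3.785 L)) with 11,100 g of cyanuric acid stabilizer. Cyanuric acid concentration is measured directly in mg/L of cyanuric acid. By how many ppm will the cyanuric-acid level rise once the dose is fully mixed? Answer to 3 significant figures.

26.4 ppm

Volume: 111,000 US gal × 3.785 L/gal = 420,135 L.
Rise: 11,100 g / 420,135 L × 1000 = 26.42 mg/L.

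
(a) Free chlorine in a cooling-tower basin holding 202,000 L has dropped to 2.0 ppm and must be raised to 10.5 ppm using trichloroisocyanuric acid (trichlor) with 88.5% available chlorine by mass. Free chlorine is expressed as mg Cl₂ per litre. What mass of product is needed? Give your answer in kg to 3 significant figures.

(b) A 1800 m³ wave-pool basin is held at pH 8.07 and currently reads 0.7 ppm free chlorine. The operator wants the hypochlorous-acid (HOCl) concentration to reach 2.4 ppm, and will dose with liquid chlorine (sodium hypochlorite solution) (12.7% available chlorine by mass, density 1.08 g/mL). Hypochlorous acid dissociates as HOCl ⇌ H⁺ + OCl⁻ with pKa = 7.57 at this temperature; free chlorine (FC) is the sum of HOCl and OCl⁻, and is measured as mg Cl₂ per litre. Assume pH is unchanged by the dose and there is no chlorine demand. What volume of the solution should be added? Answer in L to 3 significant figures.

(a) Chlorine deficit: 10.5 − 2.0 = 8.5 ppm = 8.5 mg/L as Cl₂.
(a) Cl₂ equivalent needed: 8.5 mg/L × 202,000 L = 1,717,000 mg = 1717 g.
(a) Product at 88.5% available chlorine: 1717 / 0.885 = 1940 g.

(b) Volume: 1800 m³ = 1,800,000 L.
(b) [OCl⁻]/[HOCl] = 10^(pH − pKa) = 10^(8.07 − 7.57) = 3.162; fraction as HOCl = 1/(1 + 3.162) = 0.2403.
(b) Free chlorine required for 2.4 ppm HOCl: 2.4 / 0.2403 = 9.989 ppm.
(b) FC to add: 9.989 − 0.7 = 9.289 mg/L as Cl₂.
(b) Cl₂ equivalent: 9.289 mg/L × 1,800,000 L = 16,720 g.
(b) Product at 12.7% available Cl: 16,720 / 0.127 = 131,700 g.
(b) Volume: 131,700 g ÷ 1.08 g/mL = 121,900 mL.

(a) 1.94 kg; (b) 122 L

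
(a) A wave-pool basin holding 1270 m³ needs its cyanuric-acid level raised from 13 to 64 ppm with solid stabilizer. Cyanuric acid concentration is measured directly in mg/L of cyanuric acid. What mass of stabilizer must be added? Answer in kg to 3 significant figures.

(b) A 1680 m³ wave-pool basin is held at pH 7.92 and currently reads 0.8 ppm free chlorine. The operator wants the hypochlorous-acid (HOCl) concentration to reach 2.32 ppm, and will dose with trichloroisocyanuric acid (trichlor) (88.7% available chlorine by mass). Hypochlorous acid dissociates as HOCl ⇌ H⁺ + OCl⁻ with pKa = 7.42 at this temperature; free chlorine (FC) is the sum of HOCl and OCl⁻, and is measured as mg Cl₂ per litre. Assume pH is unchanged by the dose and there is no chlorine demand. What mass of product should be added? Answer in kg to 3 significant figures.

(a) Volume: 1270 m³ = 1,270,000 L.
(a) CYA to add: (64 − 13) = 51 mg/L × 1,270,000 L = 64,770 g cyanuric acid.

(b) Volume: 1680 m³ = 1,680,000 L.
(b) [OCl⁻]/[HOCl] = 10^(pH − pKa) = 10^(7.92 − 7.42) = 3.162; fraction as HOCl = 1/(1 + 3.162) = 0.2403.
(b) Free chlorine required for 2.32 ppm HOCl: 2.32 / 0.2403 = 9.656 ppm.
(b) FC to add: 9.656 − 0.8 = 8.856 mg/L as Cl₂.
(b) Cl₂ equivalent: 8.856 mg/L × 1,680,000 L = 14,880 g.
(b) Product at 88.7% available Cl: 14,880 / 0.887 = 16,770 g.

(a) 64.8 kg; (b) 16.8 kg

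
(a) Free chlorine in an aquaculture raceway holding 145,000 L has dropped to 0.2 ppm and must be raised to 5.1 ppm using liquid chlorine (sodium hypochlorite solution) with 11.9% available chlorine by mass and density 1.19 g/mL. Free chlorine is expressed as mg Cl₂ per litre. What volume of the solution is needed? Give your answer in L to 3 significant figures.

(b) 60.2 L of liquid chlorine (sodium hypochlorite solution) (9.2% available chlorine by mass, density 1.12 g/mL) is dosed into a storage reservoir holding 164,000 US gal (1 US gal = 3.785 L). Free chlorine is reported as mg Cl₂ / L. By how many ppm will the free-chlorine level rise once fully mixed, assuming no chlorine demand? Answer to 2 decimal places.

(a) 5.02 L; (b) 9.99 ppm

(a) Chlorine deficit: 5.1 − 0.2 = 4.9 ppm = 4.9 mg/L as Cl₂.
(a) Cl₂ equivalent needed: 4.9 mg/L × 145,000 L = 710,500 mg = 710.5 g.
(a) Product at 11.9% available chlorine: 710.5 / 0.119 = 5971 g.
(a) Volume at density 1.19 g/mL: 5971 g ÷ 1.19 g/mL = 5017 mL.

(b) Volume: 164,000 US gal × 3.785 L/gal = 620,740 L.
(b) Mass of solution: 60.2 L × 1000 mL/L × 1.12 g/mL = 67,420 g.
(b) Available chlorine delivered: 67,420 g × 0.092 = 6203 g as Cl₂.
(b) Concentration rise: 6203 g / 620,740 L = 9.993 mg/L = 9.99 ppm.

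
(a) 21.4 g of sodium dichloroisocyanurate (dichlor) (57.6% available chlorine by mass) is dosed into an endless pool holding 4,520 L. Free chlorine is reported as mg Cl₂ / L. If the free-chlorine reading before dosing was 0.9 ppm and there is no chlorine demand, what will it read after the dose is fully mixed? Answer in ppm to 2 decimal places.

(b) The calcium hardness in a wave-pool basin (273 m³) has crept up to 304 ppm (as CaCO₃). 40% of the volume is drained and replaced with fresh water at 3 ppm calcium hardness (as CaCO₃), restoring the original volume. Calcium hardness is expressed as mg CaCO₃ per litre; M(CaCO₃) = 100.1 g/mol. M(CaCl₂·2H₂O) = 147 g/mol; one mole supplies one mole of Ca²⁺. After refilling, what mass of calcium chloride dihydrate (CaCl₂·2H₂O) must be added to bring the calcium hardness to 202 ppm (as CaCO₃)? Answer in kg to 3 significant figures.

(a) Available chlorine delivered: 21.4 g × 0.576 = 12.33 g as Cl₂.
(a) Concentration rise: 12.33 g / 4,520 L = 2.727 mg/L = 2.73 ppm.
(a) Final FC: 0.9 + 2.73 = 3.63 ppm.

(b) Volume: 273 m³ = 273,000 L.
(b) After draining 40% and refilling: 304 × 0.60 + 3 × 0.40 = 183.6 ppm.
(b) Deficit to target: 202 − 183.6 = 18.4 mg/L.
(b) As CaCO₃: 18.4 mg/L × 273,000 L = 5023 g; ÷ 100.1 = 50.18 mol Ca²⁺.
(b) Mass: 50.18 × 147 = 7377 g.

(a) 3.63 ppm; (b) 7.38 kg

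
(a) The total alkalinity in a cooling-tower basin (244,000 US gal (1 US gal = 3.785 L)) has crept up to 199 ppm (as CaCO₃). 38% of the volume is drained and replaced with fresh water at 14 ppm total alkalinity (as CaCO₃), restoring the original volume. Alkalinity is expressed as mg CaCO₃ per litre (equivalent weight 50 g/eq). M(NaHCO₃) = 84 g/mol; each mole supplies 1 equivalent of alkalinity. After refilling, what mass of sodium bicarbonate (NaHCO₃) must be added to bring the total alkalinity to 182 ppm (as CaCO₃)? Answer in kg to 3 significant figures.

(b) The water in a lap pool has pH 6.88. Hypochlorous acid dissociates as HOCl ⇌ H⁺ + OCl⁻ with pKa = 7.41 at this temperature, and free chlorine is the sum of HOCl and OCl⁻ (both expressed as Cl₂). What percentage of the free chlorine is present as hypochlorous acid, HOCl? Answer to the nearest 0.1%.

(a) 82.7 kg; (b) 77.2%

(a) Volume: 244,000 US gal × 3.785 L/gal = 923,540 L.
(a) After draining 38% and refilling: 199 × 0.62 + 14 × 0.38 = 128.7 ppm.
(a) Deficit to target: 182 − 128.7 = 53.3 mg/L.
(a) As CaCO₃: 53.3 mg/L × 923,540 L = 49,220 g; ÷ 50 g/eq ÷ 1 = 984.5 mol NaHCO₃.
(a) Mass: 984.5 × 84 = 82,700 g.

(b) [OCl⁻]/[HOCl] = 10^(pH − pKa) = 10^(6.88 − 7.41) = 10^-0.53 = 0.2951.
(b) Fraction as HOCl = 1 / (1 + 0.2951) = 0.7721.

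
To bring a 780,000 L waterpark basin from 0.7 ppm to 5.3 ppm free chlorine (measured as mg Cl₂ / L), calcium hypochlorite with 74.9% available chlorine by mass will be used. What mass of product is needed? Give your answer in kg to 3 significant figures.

Chlorine deficit: 5.3 − 0.7 = 4.6 ppm = 4.6 mg/L as Cl₂.
Cl₂ equivalent needed: 4.6 mg/L × 780,000 L = 3,588,000 mg = 3588 g.
Product at 74.9% available chlorine: 3588 / 0.749 = 4790 g.

4.79 kg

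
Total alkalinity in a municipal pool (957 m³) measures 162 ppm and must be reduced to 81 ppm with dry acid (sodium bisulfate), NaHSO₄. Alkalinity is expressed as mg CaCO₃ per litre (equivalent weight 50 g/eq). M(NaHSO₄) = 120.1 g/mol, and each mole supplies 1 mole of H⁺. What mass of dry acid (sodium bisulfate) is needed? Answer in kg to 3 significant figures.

Volume: 957 m³ = 957,000 L.
Alkalinity to neutralize: (162 − 81) = 81 mg/L as CaCO₃ × 957,000 L = 77,520 g as CaCO₃.
Equivalents of H⁺ required: 77,520 ÷ 50 g/eq = 1550 eq = 1550 mol NaHSO₄.
Mass of NaHSO₄: 1550 × 120.1 = 186,200 g.

186 kg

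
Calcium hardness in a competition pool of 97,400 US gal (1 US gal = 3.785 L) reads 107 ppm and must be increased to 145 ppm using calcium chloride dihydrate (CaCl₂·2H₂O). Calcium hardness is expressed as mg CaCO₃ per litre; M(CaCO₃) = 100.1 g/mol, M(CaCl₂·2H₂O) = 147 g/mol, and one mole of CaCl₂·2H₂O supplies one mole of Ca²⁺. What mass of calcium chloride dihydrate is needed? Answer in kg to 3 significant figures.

Volume: 97,400 US gal × 3.785 L/gal = 368,659 L.
Hardness to add: (145 − 107) = 38 mg/L as CaCO₃ × 368,659 L = 14,010 g as CaCO₃.
Moles of Ca²⁺ (1 mol Ca²⁺ ≡ 1 mol CaCO₃): 14,010 / 100.1 g/mol = 140 mol.
Mass of CaCl₂·2H₂O: 140 × 147 = 20,570 g.

20.6 kg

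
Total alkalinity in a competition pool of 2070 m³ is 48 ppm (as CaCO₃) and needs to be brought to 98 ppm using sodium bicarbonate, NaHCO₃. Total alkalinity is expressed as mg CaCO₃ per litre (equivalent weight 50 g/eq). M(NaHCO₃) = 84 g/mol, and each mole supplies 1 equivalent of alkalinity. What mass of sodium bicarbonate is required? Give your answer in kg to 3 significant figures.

Volume: 2070 m³ = 2,070,000 L.
Alkalinity to add: (98 − 48) = 50 mg/L as CaCO₃ × 2,070,000 L = 103,500 g as CaCO₃.
Equivalents: 103,500 g ÷ 50 g/eq = 2070 eq.
NaHCO₃ supplies 1 eq per mole → 2070 mol.
Mass: 2070 mol × 84 g/mol = 173,900 g.

174 kg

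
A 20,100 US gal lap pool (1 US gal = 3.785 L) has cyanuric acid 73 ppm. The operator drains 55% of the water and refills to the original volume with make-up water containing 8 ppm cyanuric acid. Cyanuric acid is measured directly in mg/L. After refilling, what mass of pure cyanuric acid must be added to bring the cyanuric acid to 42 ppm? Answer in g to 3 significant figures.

361 g

Volume: 20,100 US gal × 3.785 L/gal = 76,078 L.
After draining 55% and refilling: 73 × 0.45 + 8 × 0.55 = 37.25 ppm.
Deficit to target: 42 − 37.25 = 4.75 mg/L.
Mass: 4.75 mg/L × 76,078 L = 361.4 g cyanuric acid.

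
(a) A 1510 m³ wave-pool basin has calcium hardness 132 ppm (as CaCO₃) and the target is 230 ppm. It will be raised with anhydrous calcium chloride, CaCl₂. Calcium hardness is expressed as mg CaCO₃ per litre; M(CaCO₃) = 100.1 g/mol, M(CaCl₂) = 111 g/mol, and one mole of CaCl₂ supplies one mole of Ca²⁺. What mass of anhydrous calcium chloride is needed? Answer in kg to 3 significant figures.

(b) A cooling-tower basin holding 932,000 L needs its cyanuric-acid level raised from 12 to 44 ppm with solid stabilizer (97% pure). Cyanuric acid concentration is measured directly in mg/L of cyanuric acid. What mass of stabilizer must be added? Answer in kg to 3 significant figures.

(a) Volume: 1510 m³ = 1,510,000 L.
(a) Hardness to add: (230 − 132) = 98 mg/L as CaCO₃ × 1,510,000 L = 148,000 g as CaCO₃.
(a) Moles of Ca²⁺ (1 mol Ca²⁺ ≡ 1 mol CaCO₃): 148,000 / 100.1 g/mol = 1478 mol.
(a) Mass of CaCl₂: 1478 × 111 = 164,100 g.

(b) CYA to add: (44 − 12) = 32 mg/L × 932,000 L = 29,820 g cyanuric acid.
(b) At 97% purity: 29,820 / 0.97 = 30,750 g product.

(a) 164 kg; (b) 30.7 kg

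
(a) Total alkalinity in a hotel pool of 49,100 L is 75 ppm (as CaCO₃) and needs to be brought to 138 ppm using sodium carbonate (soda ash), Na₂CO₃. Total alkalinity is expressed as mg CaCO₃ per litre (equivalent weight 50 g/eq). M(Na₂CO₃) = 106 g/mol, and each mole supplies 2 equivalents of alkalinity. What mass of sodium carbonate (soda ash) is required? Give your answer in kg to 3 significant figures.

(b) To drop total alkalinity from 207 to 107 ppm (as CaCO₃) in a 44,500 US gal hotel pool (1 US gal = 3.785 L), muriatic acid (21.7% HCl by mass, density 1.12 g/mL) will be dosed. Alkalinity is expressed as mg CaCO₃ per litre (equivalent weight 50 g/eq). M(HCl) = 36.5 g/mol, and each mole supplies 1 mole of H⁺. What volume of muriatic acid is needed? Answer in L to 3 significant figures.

(a) 3.28 kg; (b) 50.6 L

(a) Alkalinity to add: (138 − 75) = 63 mg/L as CaCO₃ × 49,100 L = 3093 g as CaCO₃.
(a) Equivalents: 3093 g ÷ 50 g/eq = 61.87 eq.
(a) Each mole of Na₂CO₃ supplies 2 eq, so 61.87 / 2 = 30.93 mol.
(a) Mass: 30.93 mol × 106 g/mol = 3279 g.

(b) Volume: 44,500 US gal × 3.785 L/gal = 168,432 L.
(b) Alkalinity to neutralize: (207 − 107) = 100 mg/L as CaCO₃ × 168,432 L = 16,840 g as CaCO₃.
(b) Equivalents of H⁺ required: 16,840 ÷ 50 g/eq = 336.9 eq = 336.9 mol HCl.
(b) Mass of HCl: 336.9 × 36.5 = 12,300 g.
(b) Mass of 21.7% solution: 12,300 / 0.217 = 56,660 g.
(b) Volume: 56,660 g ÷ 1.12 g/mL = 50,590 mL.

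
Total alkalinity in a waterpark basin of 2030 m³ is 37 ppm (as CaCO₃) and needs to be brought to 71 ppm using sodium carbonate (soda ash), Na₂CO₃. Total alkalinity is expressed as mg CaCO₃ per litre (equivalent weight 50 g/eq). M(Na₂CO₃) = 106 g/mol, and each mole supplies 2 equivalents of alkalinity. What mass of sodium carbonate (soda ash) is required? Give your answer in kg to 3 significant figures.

Volume: 2030 m³ = 2,030,000 L.
Alkalinity to add: (71 − 37) = 34 mg/L as CaCO₃ × 2,030,000 L = 69,020 g as CaCO₃.
Equivalents: 69,020 g ÷ 50 g/eq = 1380 eq.
Each mole of Na₂CO₃ supplies 2 eq, so 1380 / 2 = 690.2 mol.
Mass: 690.2 mol × 106 g/mol = 73,160 g.

73.2 kg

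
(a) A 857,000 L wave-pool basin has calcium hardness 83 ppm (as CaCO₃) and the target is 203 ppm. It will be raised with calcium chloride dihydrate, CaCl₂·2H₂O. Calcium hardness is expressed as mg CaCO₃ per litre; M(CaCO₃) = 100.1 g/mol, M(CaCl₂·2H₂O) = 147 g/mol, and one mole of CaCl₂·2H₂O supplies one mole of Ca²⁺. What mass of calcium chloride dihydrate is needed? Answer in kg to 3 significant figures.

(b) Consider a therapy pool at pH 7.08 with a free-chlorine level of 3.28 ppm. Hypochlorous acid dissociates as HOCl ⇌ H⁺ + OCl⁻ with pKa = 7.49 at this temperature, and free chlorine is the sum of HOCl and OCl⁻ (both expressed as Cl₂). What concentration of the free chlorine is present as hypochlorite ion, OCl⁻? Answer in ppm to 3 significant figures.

(a) Hardness to add: (203 − 83) = 120 mg/L as CaCO₃ × 857,000 L = 102,800 g as CaCO₃.
(a) Moles of Ca²⁺ (1 mol Ca²⁺ ≡ 1 mol CaCO₃): 102,800 / 100.1 g/mol = 1027 mol.
(a) Mass of CaCl₂·2H₂O: 1027 × 147 = 151,000 g.

(b) [OCl⁻]/[HOCl] = 10^(pH − pKa) = 10^(7.08 − 7.49) = 10^-0.41 = 0.389.
(b) Fraction as HOCl = 1 / (1 + 0.389) = 0.7199.
(b) OCl⁻ = (1 − 0.7199) × 3.28 ppm = 0.9187 ppm.

(a) 151 kg; (b) 0.919 ppm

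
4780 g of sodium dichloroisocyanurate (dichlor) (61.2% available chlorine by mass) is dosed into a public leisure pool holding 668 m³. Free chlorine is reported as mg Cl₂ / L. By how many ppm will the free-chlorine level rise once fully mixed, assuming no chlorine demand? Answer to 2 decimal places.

4.38 ppm

Volume: 668 m³ = 668,000 L.
Available chlorine delivered: 4780 g × 0.612 = 2925 g as Cl₂.
Concentration rise: 2925 g / 668,000 L = 4.379 mg/L = 4.38 ppm.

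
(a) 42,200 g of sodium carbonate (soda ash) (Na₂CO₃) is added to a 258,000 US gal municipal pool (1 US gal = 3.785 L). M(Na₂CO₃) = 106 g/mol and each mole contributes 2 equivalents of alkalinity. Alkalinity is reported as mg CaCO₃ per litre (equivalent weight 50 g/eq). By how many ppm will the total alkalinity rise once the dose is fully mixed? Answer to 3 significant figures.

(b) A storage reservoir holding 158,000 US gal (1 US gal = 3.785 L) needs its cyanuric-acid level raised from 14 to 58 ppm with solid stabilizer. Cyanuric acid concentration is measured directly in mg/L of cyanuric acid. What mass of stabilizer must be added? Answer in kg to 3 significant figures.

(a) Volume: 258,000 US gal × 3.785 L/gal = 976,530 L.
(a) Moles of Na₂CO₃: 42,200 g ÷ 106 g/mol = 398.1 mol → 796.2 eq of alkalinity.
(a) As CaCO₃: 796.2 eq × 50 g/eq = 39,810 g.
(a) Rise: 39,810 g / 976,530 L × 1000 = 40.77 mg/L.

(b) Volume: 158,000 US gal × 3.785 L/gal = 598,030 L.
(b) CYA to add: (58 − 14) = 44 mg/L × 598,030 L = 26,310 g cyanuric acid.

(a) 40.8 ppm; (b) 26.3 kg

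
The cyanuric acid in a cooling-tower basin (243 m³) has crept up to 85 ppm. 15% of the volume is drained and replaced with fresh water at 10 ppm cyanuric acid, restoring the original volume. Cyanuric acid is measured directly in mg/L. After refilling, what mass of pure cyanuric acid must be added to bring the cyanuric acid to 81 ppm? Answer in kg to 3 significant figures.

1.76 kg

Volume: 243 m³ = 243,000 L.
After draining 15% and refilling: 85 × 0.85 + 10 × 0.15 = 73.75 ppm.
Deficit to target: 81 − 73.75 = 7.25 mg/L.
Mass: 7.25 mg/L × 243,000 L = 1762 g cyanuric acid.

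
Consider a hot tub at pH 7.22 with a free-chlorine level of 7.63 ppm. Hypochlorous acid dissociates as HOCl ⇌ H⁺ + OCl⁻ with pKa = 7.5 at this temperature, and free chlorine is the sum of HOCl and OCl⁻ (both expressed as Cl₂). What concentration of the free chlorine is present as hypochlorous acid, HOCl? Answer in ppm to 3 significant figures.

5.00 ppm

[OCl⁻]/[HOCl] = 10^(pH − pKa) = 10^(7.22 − 7.5) = 10^-0.28 = 0.5248.
Fraction as HOCl = 1 / (1 + 0.5248) = 0.6558.
HOCl = 0.6558 × 7.63 ppm = 5.004 ppm.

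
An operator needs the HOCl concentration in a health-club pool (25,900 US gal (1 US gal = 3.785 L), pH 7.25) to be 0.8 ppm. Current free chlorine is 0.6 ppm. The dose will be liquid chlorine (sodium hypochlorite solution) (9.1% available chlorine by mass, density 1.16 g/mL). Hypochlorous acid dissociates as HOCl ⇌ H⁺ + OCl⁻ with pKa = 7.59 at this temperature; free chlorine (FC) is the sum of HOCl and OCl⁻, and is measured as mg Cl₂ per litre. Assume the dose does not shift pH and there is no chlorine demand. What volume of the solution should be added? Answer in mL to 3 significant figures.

Volume: 25,900 US gal × 3.785 L/gal = 98,032 L.
[OCl⁻]/[HOCl] = 10^(pH − pKa) = 10^(7.25 − 7.59) = 0.4571; fraction as HOCl = 1/(1 + 0.4571) = 0.6863.
Free chlorine required for 0.8 ppm HOCl: 0.8 / 0.6863 = 1.166 ppm.
FC to add: 1.166 − 0.6 = 0.5657 mg/L as Cl₂.
Cl₂ equivalent: 0.5657 mg/L × 98,032 L = 55.45 g.
Product at 9.1% available Cl: 55.45 / 0.091 = 609.4 g.
Volume: 609.4 g ÷ 1.16 g/mL = 525.3 mL.

525 mL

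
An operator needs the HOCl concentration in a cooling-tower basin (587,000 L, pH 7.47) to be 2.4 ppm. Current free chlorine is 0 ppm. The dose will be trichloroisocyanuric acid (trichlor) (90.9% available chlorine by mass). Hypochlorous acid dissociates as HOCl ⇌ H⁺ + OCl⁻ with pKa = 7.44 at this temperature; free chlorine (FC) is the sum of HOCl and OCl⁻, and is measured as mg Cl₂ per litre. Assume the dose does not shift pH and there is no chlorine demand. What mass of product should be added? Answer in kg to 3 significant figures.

[OCl⁻]/[HOCl] = 10^(pH − pKa) = 10^(7.47 − 7.44) = 1.072; fraction as HOCl = 1/(1 + 1.072) = 0.4827.
Free chlorine required for 2.4 ppm HOCl: 2.4 / 0.4827 = 4.972 ppm.
FC to add: 4.972 − 0 = 4.972 mg/L as Cl₂.
Cl₂ equivalent: 4.972 mg/L × 587,000 L = 2918 g.
Product at 90.9% available Cl: 2918 / 0.909 = 3211 g.

3.21 kg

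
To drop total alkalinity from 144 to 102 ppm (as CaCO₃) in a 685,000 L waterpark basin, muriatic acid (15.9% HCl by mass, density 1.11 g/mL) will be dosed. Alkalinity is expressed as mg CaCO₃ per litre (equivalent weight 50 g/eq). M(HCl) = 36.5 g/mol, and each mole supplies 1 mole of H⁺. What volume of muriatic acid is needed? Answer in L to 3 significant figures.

119 L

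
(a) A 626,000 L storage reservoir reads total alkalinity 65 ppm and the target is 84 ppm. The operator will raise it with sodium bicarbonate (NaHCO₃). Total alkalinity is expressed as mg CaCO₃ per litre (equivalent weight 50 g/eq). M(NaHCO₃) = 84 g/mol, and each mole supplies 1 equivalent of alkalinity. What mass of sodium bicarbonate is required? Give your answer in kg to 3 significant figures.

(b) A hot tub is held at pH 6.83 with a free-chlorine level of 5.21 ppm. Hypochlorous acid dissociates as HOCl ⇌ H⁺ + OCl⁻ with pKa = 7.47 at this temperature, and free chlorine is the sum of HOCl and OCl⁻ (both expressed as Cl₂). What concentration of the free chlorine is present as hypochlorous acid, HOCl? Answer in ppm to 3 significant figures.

(a) 20.0 kg; (b) 4.24 ppm

(a) Alkalinity to add: (84 − 65) = 19 mg/L as CaCO₃ × 626,000 L = 11,890 g as CaCO₃.
(a) Equivalents: 11,890 g ÷ 50 g/eq = 237.9 eq.
(a) NaHCO₃ supplies 1 eq per mole → 237.9 mol.
(a) Mass: 237.9 mol × 84 g/mol = 19,980 g.

(b) [OCl⁻]/[HOCl] = 10^(pH − pKa) = 10^(6.83 − 7.47) = 10^-0.64 = 0.2291.
(b) Fraction as HOCl = 1 / (1 + 0.2291) = 0.8136.
(b) HOCl = 0.8136 × 5.21 ppm = 4.239 ppm.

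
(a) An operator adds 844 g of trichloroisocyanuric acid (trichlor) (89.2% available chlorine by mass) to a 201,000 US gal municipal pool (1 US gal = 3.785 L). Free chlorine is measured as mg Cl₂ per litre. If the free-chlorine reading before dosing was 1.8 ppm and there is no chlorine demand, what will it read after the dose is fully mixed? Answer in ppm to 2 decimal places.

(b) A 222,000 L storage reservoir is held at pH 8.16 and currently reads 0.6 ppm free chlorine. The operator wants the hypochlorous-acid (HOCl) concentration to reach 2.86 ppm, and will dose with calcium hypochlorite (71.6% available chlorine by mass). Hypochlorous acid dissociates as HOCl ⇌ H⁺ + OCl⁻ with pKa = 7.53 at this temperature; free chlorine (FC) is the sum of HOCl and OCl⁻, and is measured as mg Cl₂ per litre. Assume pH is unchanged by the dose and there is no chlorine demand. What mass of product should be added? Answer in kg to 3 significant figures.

(a) Volume: 201,000 US gal × 3.785 L/gal = 760,785 L.
(a) Available chlorine delivered: 844 g × 0.892 = 752.8 g as Cl₂.
(a) Concentration rise: 752.8 g / 760,785 L = 0.9896 mg/L = 0.99 ppm.
(a) Final FC: 1.8 + 0.99 = 2.79 ppm.

(b) [OCl⁻]/[HOCl] = 10^(pH − pKa) = 10^(8.16 − 7.53) = 4.266; fraction as HOCl = 1/(1 + 4.266) = 0.1899.
(b) Free chlorine required for 2.86 ppm HOCl: 2.86 / 0.1899 = 15.06 ppm.
(b) FC to add: 15.06 − 0.6 = 14.46 mg/L as Cl₂.
(b) Cl₂ equivalent: 14.46 mg/L × 222,000 L = 3210 g.
(b) Product at 71.6% available Cl: 3210 / 0.716 = 4483 g.

(a) 2.79 ppm; (b) 4.48 kg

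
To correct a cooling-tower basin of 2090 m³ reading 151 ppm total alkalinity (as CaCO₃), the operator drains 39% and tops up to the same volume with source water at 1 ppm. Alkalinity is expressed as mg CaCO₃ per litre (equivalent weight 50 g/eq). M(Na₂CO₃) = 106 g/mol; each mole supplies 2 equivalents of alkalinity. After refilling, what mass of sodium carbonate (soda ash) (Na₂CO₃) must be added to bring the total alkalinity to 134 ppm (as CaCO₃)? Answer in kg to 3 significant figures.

Volume: 2090 m³ = 2,090,000 L.
After draining 39% and refilling: 151 × 0.61 + 1 × 0.39 = 92.5 ppm.
Deficit to target: 134 − 92.5 = 41.5 mg/L.
As CaCO₃: 41.5 mg/L × 2,090,000 L = 86,740 g; ÷ 50 g/eq ÷ 2 = 867.4 mol Na₂CO₃.
Mass: 867.4 × 106 = 91,940 g.

91.9 kg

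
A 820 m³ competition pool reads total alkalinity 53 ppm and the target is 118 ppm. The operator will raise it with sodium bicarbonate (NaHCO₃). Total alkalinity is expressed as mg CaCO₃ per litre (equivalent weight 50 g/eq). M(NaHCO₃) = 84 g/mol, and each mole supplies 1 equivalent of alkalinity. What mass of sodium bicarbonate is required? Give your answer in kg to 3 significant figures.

89.5 kg

Volume: 820 m³ = 820,000 L.
Alkalinity to add: (118 − 53) = 65 mg/L as CaCO₃ × 820,000 L = 53,300 g as CaCO₃.
Equivalents: 53,300 g ÷ 50 g/eq = 1066 eq.
NaHCO₃ supplies 1 eq per mole → 1066 mol.
Mass: 1066 mol × 84 g/mol = 89,540 g.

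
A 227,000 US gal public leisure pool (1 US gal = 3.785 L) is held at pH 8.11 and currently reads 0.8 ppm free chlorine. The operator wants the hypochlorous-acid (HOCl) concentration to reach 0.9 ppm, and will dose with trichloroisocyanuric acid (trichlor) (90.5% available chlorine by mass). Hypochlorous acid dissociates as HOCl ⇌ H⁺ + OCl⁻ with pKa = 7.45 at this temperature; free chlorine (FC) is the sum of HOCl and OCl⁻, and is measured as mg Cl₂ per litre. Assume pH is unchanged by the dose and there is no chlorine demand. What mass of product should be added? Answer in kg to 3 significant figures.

4.00 kg

Volume: 227,000 US gal × 3.785 L/gal = 859,195 L.
[OCl⁻]/[HOCl] = 10^(pH − pKa) = 10^(8.11 − 7.45) = 4.571; fraction as HOCl = 1/(1 + 4.571) = 0.1795.
Free chlorine required for 0.9 ppm HOCl: 0.9 / 0.1795 = 5.014 ppm.
FC to add: 5.014 − 0.8 = 4.214 mg/L as Cl₂.
Cl₂ equivalent: 4.214 mg/L × 859,195 L = 3620 g.
Product at 90.5% available Cl: 3620 / 0.905 = 4001 g.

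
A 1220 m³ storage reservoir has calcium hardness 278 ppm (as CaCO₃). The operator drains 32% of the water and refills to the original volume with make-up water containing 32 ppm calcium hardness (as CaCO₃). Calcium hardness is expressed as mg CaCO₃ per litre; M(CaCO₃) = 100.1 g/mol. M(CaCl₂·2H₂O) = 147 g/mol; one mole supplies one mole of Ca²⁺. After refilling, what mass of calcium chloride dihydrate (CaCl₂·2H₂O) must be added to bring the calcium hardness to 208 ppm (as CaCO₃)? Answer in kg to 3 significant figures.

15.6 kg

Volume: 1220 m³ = 1,220,000 L.
After draining 32% and refilling: 278 × 0.68 + 32 × 0.32 = 199.28 ppm.
Deficit to target: 208 − 199.28 = 8.72 mg/L.
As CaCO₃: 8.72 mg/L × 1,220,000 L = 10,640 g; ÷ 100.1 = 106.3 mol Ca²⁺.
Mass: 106.3 × 147 = 15,620 g.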